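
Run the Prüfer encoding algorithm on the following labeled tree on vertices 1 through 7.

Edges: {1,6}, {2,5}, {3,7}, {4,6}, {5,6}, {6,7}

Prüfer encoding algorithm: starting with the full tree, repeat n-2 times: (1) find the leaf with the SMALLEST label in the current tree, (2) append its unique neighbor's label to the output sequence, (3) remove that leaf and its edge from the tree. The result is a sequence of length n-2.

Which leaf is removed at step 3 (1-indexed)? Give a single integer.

Step 1: current leaves = {1,2,3,4}. Remove leaf 1 (neighbor: 6).
Step 2: current leaves = {2,3,4}. Remove leaf 2 (neighbor: 5).
Step 3: current leaves = {3,4,5}. Remove leaf 3 (neighbor: 7).

Answer: 3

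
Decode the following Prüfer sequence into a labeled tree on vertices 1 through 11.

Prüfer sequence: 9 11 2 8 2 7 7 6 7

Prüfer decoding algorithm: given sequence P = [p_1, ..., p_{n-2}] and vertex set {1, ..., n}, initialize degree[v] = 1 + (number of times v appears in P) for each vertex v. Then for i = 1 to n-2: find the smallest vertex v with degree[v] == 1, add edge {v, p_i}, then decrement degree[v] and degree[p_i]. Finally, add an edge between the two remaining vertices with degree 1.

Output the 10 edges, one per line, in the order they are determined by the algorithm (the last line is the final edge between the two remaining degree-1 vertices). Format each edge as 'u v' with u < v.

Answer: 1 9
3 11
2 4
5 8
2 8
2 7
7 9
6 10
6 7
7 11

Derivation:
Initial degrees: {1:1, 2:3, 3:1, 4:1, 5:1, 6:2, 7:4, 8:2, 9:2, 10:1, 11:2}
Step 1: smallest deg-1 vertex = 1, p_1 = 9. Add edge {1,9}. Now deg[1]=0, deg[9]=1.
Step 2: smallest deg-1 vertex = 3, p_2 = 11. Add edge {3,11}. Now deg[3]=0, deg[11]=1.
Step 3: smallest deg-1 vertex = 4, p_3 = 2. Add edge {2,4}. Now deg[4]=0, deg[2]=2.
Step 4: smallest deg-1 vertex = 5, p_4 = 8. Add edge {5,8}. Now deg[5]=0, deg[8]=1.
Step 5: smallest deg-1 vertex = 8, p_5 = 2. Add edge {2,8}. Now deg[8]=0, deg[2]=1.
Step 6: smallest deg-1 vertex = 2, p_6 = 7. Add edge {2,7}. Now deg[2]=0, deg[7]=3.
Step 7: smallest deg-1 vertex = 9, p_7 = 7. Add edge {7,9}. Now deg[9]=0, deg[7]=2.
Step 8: smallest deg-1 vertex = 10, p_8 = 6. Add edge {6,10}. Now deg[10]=0, deg[6]=1.
Step 9: smallest deg-1 vertex = 6, p_9 = 7. Add edge {6,7}. Now deg[6]=0, deg[7]=1.
Final: two remaining deg-1 vertices are 7, 11. Add edge {7,11}.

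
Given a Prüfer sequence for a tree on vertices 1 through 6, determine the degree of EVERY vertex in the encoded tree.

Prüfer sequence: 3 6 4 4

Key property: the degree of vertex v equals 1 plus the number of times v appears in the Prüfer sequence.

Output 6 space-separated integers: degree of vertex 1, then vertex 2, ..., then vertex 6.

Answer: 1 1 2 3 1 2

Derivation:
p_1 = 3: count[3] becomes 1
p_2 = 6: count[6] becomes 1
p_3 = 4: count[4] becomes 1
p_4 = 4: count[4] becomes 2
Degrees (1 + count): deg[1]=1+0=1, deg[2]=1+0=1, deg[3]=1+1=2, deg[4]=1+2=3, deg[5]=1+0=1, deg[6]=1+1=2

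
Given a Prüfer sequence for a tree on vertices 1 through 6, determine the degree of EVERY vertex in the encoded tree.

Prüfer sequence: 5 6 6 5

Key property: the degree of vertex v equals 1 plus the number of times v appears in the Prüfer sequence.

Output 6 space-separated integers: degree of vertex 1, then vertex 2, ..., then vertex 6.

p_1 = 5: count[5] becomes 1
p_2 = 6: count[6] becomes 1
p_3 = 6: count[6] becomes 2
p_4 = 5: count[5] becomes 2
Degrees (1 + count): deg[1]=1+0=1, deg[2]=1+0=1, deg[3]=1+0=1, deg[4]=1+0=1, deg[5]=1+2=3, deg[6]=1+2=3

Answer: 1 1 1 1 3 3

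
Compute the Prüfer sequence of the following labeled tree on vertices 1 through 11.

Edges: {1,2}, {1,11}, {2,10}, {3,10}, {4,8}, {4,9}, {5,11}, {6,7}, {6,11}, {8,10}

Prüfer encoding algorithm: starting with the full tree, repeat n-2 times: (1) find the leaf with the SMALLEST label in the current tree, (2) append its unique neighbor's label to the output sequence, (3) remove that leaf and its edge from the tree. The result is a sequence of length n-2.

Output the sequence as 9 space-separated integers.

Answer: 10 11 6 11 4 8 10 2 1

Derivation:
Step 1: leaves = {3,5,7,9}. Remove smallest leaf 3, emit neighbor 10.
Step 2: leaves = {5,7,9}. Remove smallest leaf 5, emit neighbor 11.
Step 3: leaves = {7,9}. Remove smallest leaf 7, emit neighbor 6.
Step 4: leaves = {6,9}. Remove smallest leaf 6, emit neighbor 11.
Step 5: leaves = {9,11}. Remove smallest leaf 9, emit neighbor 4.
Step 6: leaves = {4,11}. Remove smallest leaf 4, emit neighbor 8.
Step 7: leaves = {8,11}. Remove smallest leaf 8, emit neighbor 10.
Step 8: leaves = {10,11}. Remove smallest leaf 10, emit neighbor 2.
Step 9: leaves = {2,11}. Remove smallest leaf 2, emit neighbor 1.
Done: 2 vertices remain (1, 11). Sequence = [10 11 6 11 4 8 10 2 1]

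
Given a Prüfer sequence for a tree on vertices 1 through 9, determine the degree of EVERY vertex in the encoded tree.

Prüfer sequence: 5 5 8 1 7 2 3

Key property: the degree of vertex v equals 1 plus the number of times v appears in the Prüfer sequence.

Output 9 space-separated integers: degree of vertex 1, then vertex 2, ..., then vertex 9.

Answer: 2 2 2 1 3 1 2 2 1

Derivation:
p_1 = 5: count[5] becomes 1
p_2 = 5: count[5] becomes 2
p_3 = 8: count[8] becomes 1
p_4 = 1: count[1] becomes 1
p_5 = 7: count[7] becomes 1
p_6 = 2: count[2] becomes 1
p_7 = 3: count[3] becomes 1
Degrees (1 + count): deg[1]=1+1=2, deg[2]=1+1=2, deg[3]=1+1=2, deg[4]=1+0=1, deg[5]=1+2=3, deg[6]=1+0=1, deg[7]=1+1=2, deg[8]=1+1=2, deg[9]=1+0=1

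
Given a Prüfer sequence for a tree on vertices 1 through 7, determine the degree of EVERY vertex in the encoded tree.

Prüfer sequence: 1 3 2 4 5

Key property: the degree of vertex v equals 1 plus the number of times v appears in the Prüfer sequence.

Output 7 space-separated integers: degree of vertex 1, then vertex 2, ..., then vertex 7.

Answer: 2 2 2 2 2 1 1

Derivation:
p_1 = 1: count[1] becomes 1
p_2 = 3: count[3] becomes 1
p_3 = 2: count[2] becomes 1
p_4 = 4: count[4] becomes 1
p_5 = 5: count[5] becomes 1
Degrees (1 + count): deg[1]=1+1=2, deg[2]=1+1=2, deg[3]=1+1=2, deg[4]=1+1=2, deg[5]=1+1=2, deg[6]=1+0=1, deg[7]=1+0=1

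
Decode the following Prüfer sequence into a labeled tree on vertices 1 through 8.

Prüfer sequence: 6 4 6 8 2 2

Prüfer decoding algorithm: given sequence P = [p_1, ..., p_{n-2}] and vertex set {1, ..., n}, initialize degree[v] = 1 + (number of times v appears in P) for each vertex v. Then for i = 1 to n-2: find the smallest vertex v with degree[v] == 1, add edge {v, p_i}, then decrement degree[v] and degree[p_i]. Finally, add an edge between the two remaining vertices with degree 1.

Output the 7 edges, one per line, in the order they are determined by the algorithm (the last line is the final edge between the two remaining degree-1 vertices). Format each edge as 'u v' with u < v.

Answer: 1 6
3 4
4 6
5 8
2 6
2 7
2 8

Derivation:
Initial degrees: {1:1, 2:3, 3:1, 4:2, 5:1, 6:3, 7:1, 8:2}
Step 1: smallest deg-1 vertex = 1, p_1 = 6. Add edge {1,6}. Now deg[1]=0, deg[6]=2.
Step 2: smallest deg-1 vertex = 3, p_2 = 4. Add edge {3,4}. Now deg[3]=0, deg[4]=1.
Step 3: smallest deg-1 vertex = 4, p_3 = 6. Add edge {4,6}. Now deg[4]=0, deg[6]=1.
Step 4: smallest deg-1 vertex = 5, p_4 = 8. Add edge {5,8}. Now deg[5]=0, deg[8]=1.
Step 5: smallest deg-1 vertex = 6, p_5 = 2. Add edge {2,6}. Now deg[6]=0, deg[2]=2.
Step 6: smallest deg-1 vertex = 7, p_6 = 2. Add edge {2,7}. Now deg[7]=0, deg[2]=1.
Final: two remaining deg-1 vertices are 2, 8. Add edge {2,8}.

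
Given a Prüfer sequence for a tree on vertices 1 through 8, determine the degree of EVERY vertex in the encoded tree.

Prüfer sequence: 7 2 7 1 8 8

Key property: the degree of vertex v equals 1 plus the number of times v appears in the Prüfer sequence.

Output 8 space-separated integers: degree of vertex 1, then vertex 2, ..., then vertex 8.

p_1 = 7: count[7] becomes 1
p_2 = 2: count[2] becomes 1
p_3 = 7: count[7] becomes 2
p_4 = 1: count[1] becomes 1
p_5 = 8: count[8] becomes 1
p_6 = 8: count[8] becomes 2
Degrees (1 + count): deg[1]=1+1=2, deg[2]=1+1=2, deg[3]=1+0=1, deg[4]=1+0=1, deg[5]=1+0=1, deg[6]=1+0=1, deg[7]=1+2=3, deg[8]=1+2=3

Answer: 2 2 1 1 1 1 3 3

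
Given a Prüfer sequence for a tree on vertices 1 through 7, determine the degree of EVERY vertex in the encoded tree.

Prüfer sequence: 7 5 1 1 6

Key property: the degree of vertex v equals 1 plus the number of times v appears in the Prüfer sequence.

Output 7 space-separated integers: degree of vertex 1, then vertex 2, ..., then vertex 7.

p_1 = 7: count[7] becomes 1
p_2 = 5: count[5] becomes 1
p_3 = 1: count[1] becomes 1
p_4 = 1: count[1] becomes 2
p_5 = 6: count[6] becomes 1
Degrees (1 + count): deg[1]=1+2=3, deg[2]=1+0=1, deg[3]=1+0=1, deg[4]=1+0=1, deg[5]=1+1=2, deg[6]=1+1=2, deg[7]=1+1=2

Answer: 3 1 1 1 2 2 2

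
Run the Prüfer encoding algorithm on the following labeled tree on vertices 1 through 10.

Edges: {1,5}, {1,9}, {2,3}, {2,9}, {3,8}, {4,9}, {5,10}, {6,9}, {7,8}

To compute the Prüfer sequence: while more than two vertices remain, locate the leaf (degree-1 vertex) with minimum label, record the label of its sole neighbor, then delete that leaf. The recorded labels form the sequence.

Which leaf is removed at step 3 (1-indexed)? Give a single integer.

Answer: 7

Derivation:
Step 1: current leaves = {4,6,7,10}. Remove leaf 4 (neighbor: 9).
Step 2: current leaves = {6,7,10}. Remove leaf 6 (neighbor: 9).
Step 3: current leaves = {7,10}. Remove leaf 7 (neighbor: 8).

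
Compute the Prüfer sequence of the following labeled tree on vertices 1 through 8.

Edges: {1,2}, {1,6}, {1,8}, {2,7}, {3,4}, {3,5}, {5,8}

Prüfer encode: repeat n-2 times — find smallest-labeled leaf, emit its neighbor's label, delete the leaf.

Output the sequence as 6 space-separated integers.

Step 1: leaves = {4,6,7}. Remove smallest leaf 4, emit neighbor 3.
Step 2: leaves = {3,6,7}. Remove smallest leaf 3, emit neighbor 5.
Step 3: leaves = {5,6,7}. Remove smallest leaf 5, emit neighbor 8.
Step 4: leaves = {6,7,8}. Remove smallest leaf 6, emit neighbor 1.
Step 5: leaves = {7,8}. Remove smallest leaf 7, emit neighbor 2.
Step 6: leaves = {2,8}. Remove smallest leaf 2, emit neighbor 1.
Done: 2 vertices remain (1, 8). Sequence = [3 5 8 1 2 1]

Answer: 3 5 8 1 2 1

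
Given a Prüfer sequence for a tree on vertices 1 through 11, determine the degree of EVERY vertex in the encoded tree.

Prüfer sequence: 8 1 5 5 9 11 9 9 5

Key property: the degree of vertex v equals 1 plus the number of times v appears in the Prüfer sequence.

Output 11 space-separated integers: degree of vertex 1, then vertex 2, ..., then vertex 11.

p_1 = 8: count[8] becomes 1
p_2 = 1: count[1] becomes 1
p_3 = 5: count[5] becomes 1
p_4 = 5: count[5] becomes 2
p_5 = 9: count[9] becomes 1
p_6 = 11: count[11] becomes 1
p_7 = 9: count[9] becomes 2
p_8 = 9: count[9] becomes 3
p_9 = 5: count[5] becomes 3
Degrees (1 + count): deg[1]=1+1=2, deg[2]=1+0=1, deg[3]=1+0=1, deg[4]=1+0=1, deg[5]=1+3=4, deg[6]=1+0=1, deg[7]=1+0=1, deg[8]=1+1=2, deg[9]=1+3=4, deg[10]=1+0=1, deg[11]=1+1=2

Answer: 2 1 1 1 4 1 1 2 4 1 2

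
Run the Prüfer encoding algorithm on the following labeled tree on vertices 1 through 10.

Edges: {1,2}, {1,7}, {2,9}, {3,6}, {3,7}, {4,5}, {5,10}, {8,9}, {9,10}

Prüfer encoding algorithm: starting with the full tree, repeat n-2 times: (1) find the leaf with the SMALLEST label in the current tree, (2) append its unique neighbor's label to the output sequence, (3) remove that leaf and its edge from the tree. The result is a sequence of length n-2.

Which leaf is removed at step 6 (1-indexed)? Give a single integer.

Step 1: current leaves = {4,6,8}. Remove leaf 4 (neighbor: 5).
Step 2: current leaves = {5,6,8}. Remove leaf 5 (neighbor: 10).
Step 3: current leaves = {6,8,10}. Remove leaf 6 (neighbor: 3).
Step 4: current leaves = {3,8,10}. Remove leaf 3 (neighbor: 7).
Step 5: current leaves = {7,8,10}. Remove leaf 7 (neighbor: 1).
Step 6: current leaves = {1,8,10}. Remove leaf 1 (neighbor: 2).

Answer: 1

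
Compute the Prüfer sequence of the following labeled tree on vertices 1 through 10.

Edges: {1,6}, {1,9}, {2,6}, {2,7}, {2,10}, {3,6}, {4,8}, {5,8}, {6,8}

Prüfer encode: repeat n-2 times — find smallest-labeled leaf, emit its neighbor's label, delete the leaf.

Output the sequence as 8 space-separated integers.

Step 1: leaves = {3,4,5,7,9,10}. Remove smallest leaf 3, emit neighbor 6.
Step 2: leaves = {4,5,7,9,10}. Remove smallest leaf 4, emit neighbor 8.
Step 3: leaves = {5,7,9,10}. Remove smallest leaf 5, emit neighbor 8.
Step 4: leaves = {7,8,9,10}. Remove smallest leaf 7, emit neighbor 2.
Step 5: leaves = {8,9,10}. Remove smallest leaf 8, emit neighbor 6.
Step 6: leaves = {9,10}. Remove smallest leaf 9, emit neighbor 1.
Step 7: leaves = {1,10}. Remove smallest leaf 1, emit neighbor 6.
Step 8: leaves = {6,10}. Remove smallest leaf 6, emit neighbor 2.
Done: 2 vertices remain (2, 10). Sequence = [6 8 8 2 6 1 6 2]

Answer: 6 8 8 2 6 1 6 2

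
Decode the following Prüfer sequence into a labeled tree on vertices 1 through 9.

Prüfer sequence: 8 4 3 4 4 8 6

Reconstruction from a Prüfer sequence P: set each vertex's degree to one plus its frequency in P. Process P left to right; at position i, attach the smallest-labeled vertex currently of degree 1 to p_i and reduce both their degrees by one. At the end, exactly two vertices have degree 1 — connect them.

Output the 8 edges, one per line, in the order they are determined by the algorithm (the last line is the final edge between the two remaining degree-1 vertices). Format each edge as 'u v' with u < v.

Answer: 1 8
2 4
3 5
3 4
4 7
4 8
6 8
6 9

Derivation:
Initial degrees: {1:1, 2:1, 3:2, 4:4, 5:1, 6:2, 7:1, 8:3, 9:1}
Step 1: smallest deg-1 vertex = 1, p_1 = 8. Add edge {1,8}. Now deg[1]=0, deg[8]=2.
Step 2: smallest deg-1 vertex = 2, p_2 = 4. Add edge {2,4}. Now deg[2]=0, deg[4]=3.
Step 3: smallest deg-1 vertex = 5, p_3 = 3. Add edge {3,5}. Now deg[5]=0, deg[3]=1.
Step 4: smallest deg-1 vertex = 3, p_4 = 4. Add edge {3,4}. Now deg[3]=0, deg[4]=2.
Step 5: smallest deg-1 vertex = 7, p_5 = 4. Add edge {4,7}. Now deg[7]=0, deg[4]=1.
Step 6: smallest deg-1 vertex = 4, p_6 = 8. Add edge {4,8}. Now deg[4]=0, deg[8]=1.
Step 7: smallest deg-1 vertex = 8, p_7 = 6. Add edge {6,8}. Now deg[8]=0, deg[6]=1.
Final: two remaining deg-1 vertices are 6, 9. Add edge {6,9}.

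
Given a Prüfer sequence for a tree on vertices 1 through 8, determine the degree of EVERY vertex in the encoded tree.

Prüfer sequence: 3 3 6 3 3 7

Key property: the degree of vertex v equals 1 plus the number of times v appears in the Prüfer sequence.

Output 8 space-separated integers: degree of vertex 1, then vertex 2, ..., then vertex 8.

Answer: 1 1 5 1 1 2 2 1

Derivation:
p_1 = 3: count[3] becomes 1
p_2 = 3: count[3] becomes 2
p_3 = 6: count[6] becomes 1
p_4 = 3: count[3] becomes 3
p_5 = 3: count[3] becomes 4
p_6 = 7: count[7] becomes 1
Degrees (1 + count): deg[1]=1+0=1, deg[2]=1+0=1, deg[3]=1+4=5, deg[4]=1+0=1, deg[5]=1+0=1, deg[6]=1+1=2, deg[7]=1+1=2, deg[8]=1+0=1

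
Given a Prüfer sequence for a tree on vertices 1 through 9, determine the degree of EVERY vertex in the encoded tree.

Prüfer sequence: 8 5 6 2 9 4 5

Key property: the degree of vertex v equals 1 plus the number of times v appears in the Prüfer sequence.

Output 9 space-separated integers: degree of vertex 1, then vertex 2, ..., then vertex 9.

Answer: 1 2 1 2 3 2 1 2 2

Derivation:
p_1 = 8: count[8] becomes 1
p_2 = 5: count[5] becomes 1
p_3 = 6: count[6] becomes 1
p_4 = 2: count[2] becomes 1
p_5 = 9: count[9] becomes 1
p_6 = 4: count[4] becomes 1
p_7 = 5: count[5] becomes 2
Degrees (1 + count): deg[1]=1+0=1, deg[2]=1+1=2, deg[3]=1+0=1, deg[4]=1+1=2, deg[5]=1+2=3, deg[6]=1+1=2, deg[7]=1+0=1, deg[8]=1+1=2, deg[9]=1+1=2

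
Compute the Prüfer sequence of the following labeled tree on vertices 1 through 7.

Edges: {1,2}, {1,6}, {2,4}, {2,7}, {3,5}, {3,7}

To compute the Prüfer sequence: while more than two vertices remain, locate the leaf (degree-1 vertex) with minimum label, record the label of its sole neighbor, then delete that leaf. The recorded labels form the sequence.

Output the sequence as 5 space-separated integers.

Step 1: leaves = {4,5,6}. Remove smallest leaf 4, emit neighbor 2.
Step 2: leaves = {5,6}. Remove smallest leaf 5, emit neighbor 3.
Step 3: leaves = {3,6}. Remove smallest leaf 3, emit neighbor 7.
Step 4: leaves = {6,7}. Remove smallest leaf 6, emit neighbor 1.
Step 5: leaves = {1,7}. Remove smallest leaf 1, emit neighbor 2.
Done: 2 vertices remain (2, 7). Sequence = [2 3 7 1 2]

Answer: 2 3 7 1 2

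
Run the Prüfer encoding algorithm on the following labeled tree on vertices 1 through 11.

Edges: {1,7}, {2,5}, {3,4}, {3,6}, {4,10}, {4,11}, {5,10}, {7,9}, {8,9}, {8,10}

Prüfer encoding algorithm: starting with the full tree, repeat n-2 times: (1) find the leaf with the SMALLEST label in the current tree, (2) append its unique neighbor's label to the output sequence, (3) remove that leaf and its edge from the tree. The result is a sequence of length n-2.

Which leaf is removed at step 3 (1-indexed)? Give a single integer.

Answer: 5

Derivation:
Step 1: current leaves = {1,2,6,11}. Remove leaf 1 (neighbor: 7).
Step 2: current leaves = {2,6,7,11}. Remove leaf 2 (neighbor: 5).
Step 3: current leaves = {5,6,7,11}. Remove leaf 5 (neighbor: 10).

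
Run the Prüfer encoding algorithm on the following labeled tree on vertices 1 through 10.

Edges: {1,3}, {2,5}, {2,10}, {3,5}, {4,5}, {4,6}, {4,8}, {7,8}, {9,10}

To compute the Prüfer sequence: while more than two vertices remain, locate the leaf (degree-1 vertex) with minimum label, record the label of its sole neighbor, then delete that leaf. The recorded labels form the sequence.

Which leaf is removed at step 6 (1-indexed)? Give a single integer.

Answer: 4

Derivation:
Step 1: current leaves = {1,6,7,9}. Remove leaf 1 (neighbor: 3).
Step 2: current leaves = {3,6,7,9}. Remove leaf 3 (neighbor: 5).
Step 3: current leaves = {6,7,9}. Remove leaf 6 (neighbor: 4).
Step 4: current leaves = {7,9}. Remove leaf 7 (neighbor: 8).
Step 5: current leaves = {8,9}. Remove leaf 8 (neighbor: 4).
Step 6: current leaves = {4,9}. Remove leaf 4 (neighbor: 5).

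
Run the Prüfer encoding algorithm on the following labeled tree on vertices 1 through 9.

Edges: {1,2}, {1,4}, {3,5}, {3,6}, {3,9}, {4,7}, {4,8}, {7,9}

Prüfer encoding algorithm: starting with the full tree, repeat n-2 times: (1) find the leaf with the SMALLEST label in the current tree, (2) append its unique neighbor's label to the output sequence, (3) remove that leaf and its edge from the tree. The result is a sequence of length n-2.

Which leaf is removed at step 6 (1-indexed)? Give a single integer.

Step 1: current leaves = {2,5,6,8}. Remove leaf 2 (neighbor: 1).
Step 2: current leaves = {1,5,6,8}. Remove leaf 1 (neighbor: 4).
Step 3: current leaves = {5,6,8}. Remove leaf 5 (neighbor: 3).
Step 4: current leaves = {6,8}. Remove leaf 6 (neighbor: 3).
Step 5: current leaves = {3,8}. Remove leaf 3 (neighbor: 9).
Step 6: current leaves = {8,9}. Remove leaf 8 (neighbor: 4).

Answer: 8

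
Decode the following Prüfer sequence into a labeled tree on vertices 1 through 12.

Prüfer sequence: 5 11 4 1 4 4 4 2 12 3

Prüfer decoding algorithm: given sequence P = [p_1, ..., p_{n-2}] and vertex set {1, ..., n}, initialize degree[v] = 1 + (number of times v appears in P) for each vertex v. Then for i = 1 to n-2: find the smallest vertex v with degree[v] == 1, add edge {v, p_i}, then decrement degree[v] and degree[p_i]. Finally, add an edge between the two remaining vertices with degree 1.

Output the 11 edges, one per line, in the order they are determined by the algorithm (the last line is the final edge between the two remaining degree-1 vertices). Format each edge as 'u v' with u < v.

Initial degrees: {1:2, 2:2, 3:2, 4:5, 5:2, 6:1, 7:1, 8:1, 9:1, 10:1, 11:2, 12:2}
Step 1: smallest deg-1 vertex = 6, p_1 = 5. Add edge {5,6}. Now deg[6]=0, deg[5]=1.
Step 2: smallest deg-1 vertex = 5, p_2 = 11. Add edge {5,11}. Now deg[5]=0, deg[11]=1.
Step 3: smallest deg-1 vertex = 7, p_3 = 4. Add edge {4,7}. Now deg[7]=0, deg[4]=4.
Step 4: smallest deg-1 vertex = 8, p_4 = 1. Add edge {1,8}. Now deg[8]=0, deg[1]=1.
Step 5: smallest deg-1 vertex = 1, p_5 = 4. Add edge {1,4}. Now deg[1]=0, deg[4]=3.
Step 6: smallest deg-1 vertex = 9, p_6 = 4. Add edge {4,9}. Now deg[9]=0, deg[4]=2.
Step 7: smallest deg-1 vertex = 10, p_7 = 4. Add edge {4,10}. Now deg[10]=0, deg[4]=1.
Step 8: smallest deg-1 vertex = 4, p_8 = 2. Add edge {2,4}. Now deg[4]=0, deg[2]=1.
Step 9: smallest deg-1 vertex = 2, p_9 = 12. Add edge {2,12}. Now deg[2]=0, deg[12]=1.
Step 10: smallest deg-1 vertex = 11, p_10 = 3. Add edge {3,11}. Now deg[11]=0, deg[3]=1.
Final: two remaining deg-1 vertices are 3, 12. Add edge {3,12}.

Answer: 5 6
5 11
4 7
1 8
1 4
4 9
4 10
2 4
2 12
3 11
3 12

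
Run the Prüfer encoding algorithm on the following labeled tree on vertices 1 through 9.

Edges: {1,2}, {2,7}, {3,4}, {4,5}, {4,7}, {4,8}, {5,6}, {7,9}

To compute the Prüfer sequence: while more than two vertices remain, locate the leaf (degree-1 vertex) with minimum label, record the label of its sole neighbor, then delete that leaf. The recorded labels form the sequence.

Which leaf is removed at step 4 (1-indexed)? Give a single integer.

Step 1: current leaves = {1,3,6,8,9}. Remove leaf 1 (neighbor: 2).
Step 2: current leaves = {2,3,6,8,9}. Remove leaf 2 (neighbor: 7).
Step 3: current leaves = {3,6,8,9}. Remove leaf 3 (neighbor: 4).
Step 4: current leaves = {6,8,9}. Remove leaf 6 (neighbor: 5).

Answer: 6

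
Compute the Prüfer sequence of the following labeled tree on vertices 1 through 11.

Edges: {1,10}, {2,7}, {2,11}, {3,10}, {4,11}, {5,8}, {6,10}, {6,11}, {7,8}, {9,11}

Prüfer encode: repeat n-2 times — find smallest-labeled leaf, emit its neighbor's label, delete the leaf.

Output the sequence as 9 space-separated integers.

Step 1: leaves = {1,3,4,5,9}. Remove smallest leaf 1, emit neighbor 10.
Step 2: leaves = {3,4,5,9}. Remove smallest leaf 3, emit neighbor 10.
Step 3: leaves = {4,5,9,10}. Remove smallest leaf 4, emit neighbor 11.
Step 4: leaves = {5,9,10}. Remove smallest leaf 5, emit neighbor 8.
Step 5: leaves = {8,9,10}. Remove smallest leaf 8, emit neighbor 7.
Step 6: leaves = {7,9,10}. Remove smallest leaf 7, emit neighbor 2.
Step 7: leaves = {2,9,10}. Remove smallest leaf 2, emit neighbor 11.
Step 8: leaves = {9,10}. Remove smallest leaf 9, emit neighbor 11.
Step 9: leaves = {10,11}. Remove smallest leaf 10, emit neighbor 6.
Done: 2 vertices remain (6, 11). Sequence = [10 10 11 8 7 2 11 11 6]

Answer: 10 10 11 8 7 2 11 11 6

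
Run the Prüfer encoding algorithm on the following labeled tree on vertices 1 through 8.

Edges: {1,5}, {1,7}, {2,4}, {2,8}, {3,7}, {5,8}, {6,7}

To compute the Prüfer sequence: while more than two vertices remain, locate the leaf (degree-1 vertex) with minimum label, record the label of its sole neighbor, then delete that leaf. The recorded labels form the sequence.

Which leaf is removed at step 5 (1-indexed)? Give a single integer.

Answer: 7

Derivation:
Step 1: current leaves = {3,4,6}. Remove leaf 3 (neighbor: 7).
Step 2: current leaves = {4,6}. Remove leaf 4 (neighbor: 2).
Step 3: current leaves = {2,6}. Remove leaf 2 (neighbor: 8).
Step 4: current leaves = {6,8}. Remove leaf 6 (neighbor: 7).
Step 5: current leaves = {7,8}. Remove leaf 7 (neighbor: 1).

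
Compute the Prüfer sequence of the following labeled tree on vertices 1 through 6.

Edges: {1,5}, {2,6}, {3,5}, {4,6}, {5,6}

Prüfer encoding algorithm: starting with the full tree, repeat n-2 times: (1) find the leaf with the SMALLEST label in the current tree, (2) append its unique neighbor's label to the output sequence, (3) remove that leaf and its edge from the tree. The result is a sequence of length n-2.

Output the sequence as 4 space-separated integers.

Step 1: leaves = {1,2,3,4}. Remove smallest leaf 1, emit neighbor 5.
Step 2: leaves = {2,3,4}. Remove smallest leaf 2, emit neighbor 6.
Step 3: leaves = {3,4}. Remove smallest leaf 3, emit neighbor 5.
Step 4: leaves = {4,5}. Remove smallest leaf 4, emit neighbor 6.
Done: 2 vertices remain (5, 6). Sequence = [5 6 5 6]

Answer: 5 6 5 6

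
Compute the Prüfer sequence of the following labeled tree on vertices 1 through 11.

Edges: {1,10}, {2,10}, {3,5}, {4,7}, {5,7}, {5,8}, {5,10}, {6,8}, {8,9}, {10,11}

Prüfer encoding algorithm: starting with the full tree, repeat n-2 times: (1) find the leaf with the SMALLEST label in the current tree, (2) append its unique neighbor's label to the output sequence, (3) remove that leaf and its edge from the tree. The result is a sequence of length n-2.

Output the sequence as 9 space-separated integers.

Step 1: leaves = {1,2,3,4,6,9,11}. Remove smallest leaf 1, emit neighbor 10.
Step 2: leaves = {2,3,4,6,9,11}. Remove smallest leaf 2, emit neighbor 10.
Step 3: leaves = {3,4,6,9,11}. Remove smallest leaf 3, emit neighbor 5.
Step 4: leaves = {4,6,9,11}. Remove smallest leaf 4, emit neighbor 7.
Step 5: leaves = {6,7,9,11}. Remove smallest leaf 6, emit neighbor 8.
Step 6: leaves = {7,9,11}. Remove smallest leaf 7, emit neighbor 5.
Step 7: leaves = {9,11}. Remove smallest leaf 9, emit neighbor 8.
Step 8: leaves = {8,11}. Remove smallest leaf 8, emit neighbor 5.
Step 9: leaves = {5,11}. Remove smallest leaf 5, emit neighbor 10.
Done: 2 vertices remain (10, 11). Sequence = [10 10 5 7 8 5 8 5 10]

Answer: 10 10 5 7 8 5 8 5 10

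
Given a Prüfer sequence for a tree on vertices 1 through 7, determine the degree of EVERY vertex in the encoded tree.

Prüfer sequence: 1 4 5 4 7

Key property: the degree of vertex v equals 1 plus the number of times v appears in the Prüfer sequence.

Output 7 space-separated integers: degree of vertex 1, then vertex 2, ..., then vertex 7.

Answer: 2 1 1 3 2 1 2

Derivation:
p_1 = 1: count[1] becomes 1
p_2 = 4: count[4] becomes 1
p_3 = 5: count[5] becomes 1
p_4 = 4: count[4] becomes 2
p_5 = 7: count[7] becomes 1
Degrees (1 + count): deg[1]=1+1=2, deg[2]=1+0=1, deg[3]=1+0=1, deg[4]=1+2=3, deg[5]=1+1=2, deg[6]=1+0=1, deg[7]=1+1=2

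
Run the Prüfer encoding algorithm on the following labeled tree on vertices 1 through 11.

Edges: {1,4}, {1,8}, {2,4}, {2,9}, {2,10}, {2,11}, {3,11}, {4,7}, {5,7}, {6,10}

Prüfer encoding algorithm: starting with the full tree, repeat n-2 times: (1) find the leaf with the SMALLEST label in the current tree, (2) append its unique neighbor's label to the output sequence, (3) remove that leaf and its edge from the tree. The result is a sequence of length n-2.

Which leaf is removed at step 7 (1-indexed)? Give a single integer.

Answer: 4

Derivation:
Step 1: current leaves = {3,5,6,8,9}. Remove leaf 3 (neighbor: 11).
Step 2: current leaves = {5,6,8,9,11}. Remove leaf 5 (neighbor: 7).
Step 3: current leaves = {6,7,8,9,11}. Remove leaf 6 (neighbor: 10).
Step 4: current leaves = {7,8,9,10,11}. Remove leaf 7 (neighbor: 4).
Step 5: current leaves = {8,9,10,11}. Remove leaf 8 (neighbor: 1).
Step 6: current leaves = {1,9,10,11}. Remove leaf 1 (neighbor: 4).
Step 7: current leaves = {4,9,10,11}. Remove leaf 4 (neighbor: 2).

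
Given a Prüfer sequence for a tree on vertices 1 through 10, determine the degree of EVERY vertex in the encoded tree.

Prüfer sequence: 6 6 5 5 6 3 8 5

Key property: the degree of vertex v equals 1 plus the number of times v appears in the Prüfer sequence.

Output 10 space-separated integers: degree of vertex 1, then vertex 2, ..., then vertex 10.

p_1 = 6: count[6] becomes 1
p_2 = 6: count[6] becomes 2
p_3 = 5: count[5] becomes 1
p_4 = 5: count[5] becomes 2
p_5 = 6: count[6] becomes 3
p_6 = 3: count[3] becomes 1
p_7 = 8: count[8] becomes 1
p_8 = 5: count[5] becomes 3
Degrees (1 + count): deg[1]=1+0=1, deg[2]=1+0=1, deg[3]=1+1=2, deg[4]=1+0=1, deg[5]=1+3=4, deg[6]=1+3=4, deg[7]=1+0=1, deg[8]=1+1=2, deg[9]=1+0=1, deg[10]=1+0=1

Answer: 1 1 2 1 4 4 1 2 1 1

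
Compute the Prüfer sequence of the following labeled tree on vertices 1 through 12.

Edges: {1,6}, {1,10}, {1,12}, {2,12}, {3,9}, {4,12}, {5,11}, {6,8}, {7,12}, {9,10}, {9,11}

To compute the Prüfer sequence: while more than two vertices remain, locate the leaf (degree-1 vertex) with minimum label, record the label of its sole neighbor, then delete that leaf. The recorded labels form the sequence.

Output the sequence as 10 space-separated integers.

Answer: 12 9 12 11 12 6 1 9 10 1

Derivation:
Step 1: leaves = {2,3,4,5,7,8}. Remove smallest leaf 2, emit neighbor 12.
Step 2: leaves = {3,4,5,7,8}. Remove smallest leaf 3, emit neighbor 9.
Step 3: leaves = {4,5,7,8}. Remove smallest leaf 4, emit neighbor 12.
Step 4: leaves = {5,7,8}. Remove smallest leaf 5, emit neighbor 11.
Step 5: leaves = {7,8,11}. Remove smallest leaf 7, emit neighbor 12.
Step 6: leaves = {8,11,12}. Remove smallest leaf 8, emit neighbor 6.
Step 7: leaves = {6,11,12}. Remove smallest leaf 6, emit neighbor 1.
Step 8: leaves = {11,12}. Remove smallest leaf 11, emit neighbor 9.
Step 9: leaves = {9,12}. Remove smallest leaf 9, emit neighbor 10.
Step 10: leaves = {10,12}. Remove smallest leaf 10, emit neighbor 1.
Done: 2 vertices remain (1, 12). Sequence = [12 9 12 11 12 6 1 9 10 1]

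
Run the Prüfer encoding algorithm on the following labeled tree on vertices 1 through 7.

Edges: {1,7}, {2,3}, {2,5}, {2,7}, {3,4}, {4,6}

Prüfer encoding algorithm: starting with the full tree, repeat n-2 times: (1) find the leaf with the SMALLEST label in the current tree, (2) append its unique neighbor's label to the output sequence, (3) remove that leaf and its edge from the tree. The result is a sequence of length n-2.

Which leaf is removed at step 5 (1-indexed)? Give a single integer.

Answer: 3

Derivation:
Step 1: current leaves = {1,5,6}. Remove leaf 1 (neighbor: 7).
Step 2: current leaves = {5,6,7}. Remove leaf 5 (neighbor: 2).
Step 3: current leaves = {6,7}. Remove leaf 6 (neighbor: 4).
Step 4: current leaves = {4,7}. Remove leaf 4 (neighbor: 3).
Step 5: current leaves = {3,7}. Remove leaf 3 (neighbor: 2).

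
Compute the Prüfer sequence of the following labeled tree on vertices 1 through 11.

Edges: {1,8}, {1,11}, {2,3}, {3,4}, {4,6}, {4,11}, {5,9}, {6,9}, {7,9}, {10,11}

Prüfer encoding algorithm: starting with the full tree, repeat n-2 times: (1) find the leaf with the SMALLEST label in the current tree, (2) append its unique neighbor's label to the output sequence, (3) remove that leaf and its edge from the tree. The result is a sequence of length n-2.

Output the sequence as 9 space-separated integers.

Answer: 3 4 9 9 1 11 6 4 11

Derivation:
Step 1: leaves = {2,5,7,8,10}. Remove smallest leaf 2, emit neighbor 3.
Step 2: leaves = {3,5,7,8,10}. Remove smallest leaf 3, emit neighbor 4.
Step 3: leaves = {5,7,8,10}. Remove smallest leaf 5, emit neighbor 9.
Step 4: leaves = {7,8,10}. Remove smallest leaf 7, emit neighbor 9.
Step 5: leaves = {8,9,10}. Remove smallest leaf 8, emit neighbor 1.
Step 6: leaves = {1,9,10}. Remove smallest leaf 1, emit neighbor 11.
Step 7: leaves = {9,10}. Remove smallest leaf 9, emit neighbor 6.
Step 8: leaves = {6,10}. Remove smallest leaf 6, emit neighbor 4.
Step 9: leaves = {4,10}. Remove smallest leaf 4, emit neighbor 11.
Done: 2 vertices remain (10, 11). Sequence = [3 4 9 9 1 11 6 4 11]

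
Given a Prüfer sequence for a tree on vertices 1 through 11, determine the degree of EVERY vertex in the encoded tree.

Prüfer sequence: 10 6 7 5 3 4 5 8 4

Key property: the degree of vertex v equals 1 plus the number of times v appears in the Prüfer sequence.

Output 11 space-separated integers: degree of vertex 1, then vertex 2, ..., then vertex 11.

p_1 = 10: count[10] becomes 1
p_2 = 6: count[6] becomes 1
p_3 = 7: count[7] becomes 1
p_4 = 5: count[5] becomes 1
p_5 = 3: count[3] becomes 1
p_6 = 4: count[4] becomes 1
p_7 = 5: count[5] becomes 2
p_8 = 8: count[8] becomes 1
p_9 = 4: count[4] becomes 2
Degrees (1 + count): deg[1]=1+0=1, deg[2]=1+0=1, deg[3]=1+1=2, deg[4]=1+2=3, deg[5]=1+2=3, deg[6]=1+1=2, deg[7]=1+1=2, deg[8]=1+1=2, deg[9]=1+0=1, deg[10]=1+1=2, deg[11]=1+0=1

Answer: 1 1 2 3 3 2 2 2 1 2 1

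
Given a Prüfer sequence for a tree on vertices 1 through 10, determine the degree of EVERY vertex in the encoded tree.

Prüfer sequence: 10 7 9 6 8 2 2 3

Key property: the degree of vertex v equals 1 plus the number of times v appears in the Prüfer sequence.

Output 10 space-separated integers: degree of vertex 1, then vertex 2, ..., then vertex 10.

Answer: 1 3 2 1 1 2 2 2 2 2

Derivation:
p_1 = 10: count[10] becomes 1
p_2 = 7: count[7] becomes 1
p_3 = 9: count[9] becomes 1
p_4 = 6: count[6] becomes 1
p_5 = 8: count[8] becomes 1
p_6 = 2: count[2] becomes 1
p_7 = 2: count[2] becomes 2
p_8 = 3: count[3] becomes 1
Degrees (1 + count): deg[1]=1+0=1, deg[2]=1+2=3, deg[3]=1+1=2, deg[4]=1+0=1, deg[5]=1+0=1, deg[6]=1+1=2, deg[7]=1+1=2, deg[8]=1+1=2, deg[9]=1+1=2, deg[10]=1+1=2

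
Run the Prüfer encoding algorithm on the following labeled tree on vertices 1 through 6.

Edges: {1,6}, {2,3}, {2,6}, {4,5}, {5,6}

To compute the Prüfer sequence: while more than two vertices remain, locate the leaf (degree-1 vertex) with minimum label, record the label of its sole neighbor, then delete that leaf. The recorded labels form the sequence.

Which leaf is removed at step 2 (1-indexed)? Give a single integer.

Step 1: current leaves = {1,3,4}. Remove leaf 1 (neighbor: 6).
Step 2: current leaves = {3,4}. Remove leaf 3 (neighbor: 2).

Answer: 3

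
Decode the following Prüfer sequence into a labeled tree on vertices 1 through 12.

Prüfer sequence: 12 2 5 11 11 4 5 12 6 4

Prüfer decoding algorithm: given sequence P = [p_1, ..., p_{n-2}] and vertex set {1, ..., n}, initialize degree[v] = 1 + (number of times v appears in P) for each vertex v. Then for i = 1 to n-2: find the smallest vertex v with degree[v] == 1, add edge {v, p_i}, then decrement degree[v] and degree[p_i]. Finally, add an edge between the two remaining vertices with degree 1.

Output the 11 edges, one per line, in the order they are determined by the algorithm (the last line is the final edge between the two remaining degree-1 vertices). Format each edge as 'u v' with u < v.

Answer: 1 12
2 3
2 5
7 11
8 11
4 9
5 10
5 12
6 11
4 6
4 12

Derivation:
Initial degrees: {1:1, 2:2, 3:1, 4:3, 5:3, 6:2, 7:1, 8:1, 9:1, 10:1, 11:3, 12:3}
Step 1: smallest deg-1 vertex = 1, p_1 = 12. Add edge {1,12}. Now deg[1]=0, deg[12]=2.
Step 2: smallest deg-1 vertex = 3, p_2 = 2. Add edge {2,3}. Now deg[3]=0, deg[2]=1.
Step 3: smallest deg-1 vertex = 2, p_3 = 5. Add edge {2,5}. Now deg[2]=0, deg[5]=2.
Step 4: smallest deg-1 vertex = 7, p_4 = 11. Add edge {7,11}. Now deg[7]=0, deg[11]=2.
Step 5: smallest deg-1 vertex = 8, p_5 = 11. Add edge {8,11}. Now deg[8]=0, deg[11]=1.
Step 6: smallest deg-1 vertex = 9, p_6 = 4. Add edge {4,9}. Now deg[9]=0, deg[4]=2.
Step 7: smallest deg-1 vertex = 10, p_7 = 5. Add edge {5,10}. Now deg[10]=0, deg[5]=1.
Step 8: smallest deg-1 vertex = 5, p_8 = 12. Add edge {5,12}. Now deg[5]=0, deg[12]=1.
Step 9: smallest deg-1 vertex = 11, p_9 = 6. Add edge {6,11}. Now deg[11]=0, deg[6]=1.
Step 10: smallest deg-1 vertex = 6, p_10 = 4. Add edge {4,6}. Now deg[6]=0, deg[4]=1.
Final: two remaining deg-1 vertices are 4, 12. Add edge {4,12}.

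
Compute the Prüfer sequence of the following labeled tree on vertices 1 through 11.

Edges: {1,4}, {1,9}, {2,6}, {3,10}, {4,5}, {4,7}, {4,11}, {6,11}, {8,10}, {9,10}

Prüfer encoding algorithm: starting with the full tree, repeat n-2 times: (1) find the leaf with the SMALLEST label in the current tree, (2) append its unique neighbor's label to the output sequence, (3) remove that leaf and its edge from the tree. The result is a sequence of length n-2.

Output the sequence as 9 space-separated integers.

Answer: 6 10 4 11 4 10 9 1 4

Derivation:
Step 1: leaves = {2,3,5,7,8}. Remove smallest leaf 2, emit neighbor 6.
Step 2: leaves = {3,5,6,7,8}. Remove smallest leaf 3, emit neighbor 10.
Step 3: leaves = {5,6,7,8}. Remove smallest leaf 5, emit neighbor 4.
Step 4: leaves = {6,7,8}. Remove smallest leaf 6, emit neighbor 11.
Step 5: leaves = {7,8,11}. Remove smallest leaf 7, emit neighbor 4.
Step 6: leaves = {8,11}. Remove smallest leaf 8, emit neighbor 10.
Step 7: leaves = {10,11}. Remove smallest leaf 10, emit neighbor 9.
Step 8: leaves = {9,11}. Remove smallest leaf 9, emit neighbor 1.
Step 9: leaves = {1,11}. Remove smallest leaf 1, emit neighbor 4.
Done: 2 vertices remain (4, 11). Sequence = [6 10 4 11 4 10 9 1 4]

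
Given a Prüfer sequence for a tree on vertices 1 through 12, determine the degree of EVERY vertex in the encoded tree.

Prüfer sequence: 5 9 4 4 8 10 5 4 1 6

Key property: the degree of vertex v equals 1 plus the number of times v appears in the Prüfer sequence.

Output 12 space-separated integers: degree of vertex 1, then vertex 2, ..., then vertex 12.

Answer: 2 1 1 4 3 2 1 2 2 2 1 1

Derivation:
p_1 = 5: count[5] becomes 1
p_2 = 9: count[9] becomes 1
p_3 = 4: count[4] becomes 1
p_4 = 4: count[4] becomes 2
p_5 = 8: count[8] becomes 1
p_6 = 10: count[10] becomes 1
p_7 = 5: count[5] becomes 2
p_8 = 4: count[4] becomes 3
p_9 = 1: count[1] becomes 1
p_10 = 6: count[6] becomes 1
Degrees (1 + count): deg[1]=1+1=2, deg[2]=1+0=1, deg[3]=1+0=1, deg[4]=1+3=4, deg[5]=1+2=3, deg[6]=1+1=2, deg[7]=1+0=1, deg[8]=1+1=2, deg[9]=1+1=2, deg[10]=1+1=2, deg[11]=1+0=1, deg[12]=1+0=1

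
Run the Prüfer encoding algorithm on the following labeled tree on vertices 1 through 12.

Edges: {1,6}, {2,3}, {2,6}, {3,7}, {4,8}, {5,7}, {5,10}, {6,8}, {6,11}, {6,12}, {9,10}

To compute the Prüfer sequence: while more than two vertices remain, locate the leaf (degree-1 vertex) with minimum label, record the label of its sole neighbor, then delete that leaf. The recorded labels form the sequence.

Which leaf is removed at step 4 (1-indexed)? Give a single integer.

Step 1: current leaves = {1,4,9,11,12}. Remove leaf 1 (neighbor: 6).
Step 2: current leaves = {4,9,11,12}. Remove leaf 4 (neighbor: 8).
Step 3: current leaves = {8,9,11,12}. Remove leaf 8 (neighbor: 6).
Step 4: current leaves = {9,11,12}. Remove leaf 9 (neighbor: 10).

Answer: 9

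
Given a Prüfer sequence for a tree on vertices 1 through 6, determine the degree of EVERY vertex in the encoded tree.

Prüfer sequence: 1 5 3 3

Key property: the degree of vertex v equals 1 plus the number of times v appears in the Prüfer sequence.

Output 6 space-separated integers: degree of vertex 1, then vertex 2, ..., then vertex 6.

Answer: 2 1 3 1 2 1

Derivation:
p_1 = 1: count[1] becomes 1
p_2 = 5: count[5] becomes 1
p_3 = 3: count[3] becomes 1
p_4 = 3: count[3] becomes 2
Degrees (1 + count): deg[1]=1+1=2, deg[2]=1+0=1, deg[3]=1+2=3, deg[4]=1+0=1, deg[5]=1+1=2, deg[6]=1+0=1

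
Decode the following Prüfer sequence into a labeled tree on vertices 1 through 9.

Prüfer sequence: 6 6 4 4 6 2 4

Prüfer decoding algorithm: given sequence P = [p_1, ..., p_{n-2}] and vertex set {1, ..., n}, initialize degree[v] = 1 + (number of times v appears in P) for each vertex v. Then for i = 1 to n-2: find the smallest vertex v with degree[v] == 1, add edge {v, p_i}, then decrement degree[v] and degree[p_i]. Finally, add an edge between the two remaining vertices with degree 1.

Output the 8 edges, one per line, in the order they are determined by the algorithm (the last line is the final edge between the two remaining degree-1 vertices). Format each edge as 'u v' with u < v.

Answer: 1 6
3 6
4 5
4 7
6 8
2 6
2 4
4 9

Derivation:
Initial degrees: {1:1, 2:2, 3:1, 4:4, 5:1, 6:4, 7:1, 8:1, 9:1}
Step 1: smallest deg-1 vertex = 1, p_1 = 6. Add edge {1,6}. Now deg[1]=0, deg[6]=3.
Step 2: smallest deg-1 vertex = 3, p_2 = 6. Add edge {3,6}. Now deg[3]=0, deg[6]=2.
Step 3: smallest deg-1 vertex = 5, p_3 = 4. Add edge {4,5}. Now deg[5]=0, deg[4]=3.
Step 4: smallest deg-1 vertex = 7, p_4 = 4. Add edge {4,7}. Now deg[7]=0, deg[4]=2.
Step 5: smallest deg-1 vertex = 8, p_5 = 6. Add edge {6,8}. Now deg[8]=0, deg[6]=1.
Step 6: smallest deg-1 vertex = 6, p_6 = 2. Add edge {2,6}. Now deg[6]=0, deg[2]=1.
Step 7: smallest deg-1 vertex = 2, p_7 = 4. Add edge {2,4}. Now deg[2]=0, deg[4]=1.
Final: two remaining deg-1 vertices are 4, 9. Add edge {4,9}.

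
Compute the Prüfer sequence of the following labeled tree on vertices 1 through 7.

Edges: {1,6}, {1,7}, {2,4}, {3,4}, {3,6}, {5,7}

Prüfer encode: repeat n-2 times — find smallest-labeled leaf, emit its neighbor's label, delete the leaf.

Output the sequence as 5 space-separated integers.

Step 1: leaves = {2,5}. Remove smallest leaf 2, emit neighbor 4.
Step 2: leaves = {4,5}. Remove smallest leaf 4, emit neighbor 3.
Step 3: leaves = {3,5}. Remove smallest leaf 3, emit neighbor 6.
Step 4: leaves = {5,6}. Remove smallest leaf 5, emit neighbor 7.
Step 5: leaves = {6,7}. Remove smallest leaf 6, emit neighbor 1.
Done: 2 vertices remain (1, 7). Sequence = [4 3 6 7 1]

Answer: 4 3 6 7 1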